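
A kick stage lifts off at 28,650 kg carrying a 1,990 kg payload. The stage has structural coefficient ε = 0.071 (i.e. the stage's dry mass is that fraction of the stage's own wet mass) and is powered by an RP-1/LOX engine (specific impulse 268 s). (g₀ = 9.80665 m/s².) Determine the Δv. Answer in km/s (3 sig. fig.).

Stage wet mass = m₀ − payload = 28,650 − 1,990 = 26,660 kg.
Stage dry mass = ε × stage wet mass = 0.071 × 26,660 = 1,892.86 kg.
Burnout mass m_f = stage dry + payload = 1,892.86 + 1,990 = 3,882.86 kg.
v_e = Isp · g₀ = 268 × 9.80665 = 2628.2 m/s.
Using Δv = v_e ln(m₀/m_f): Δv = v_e · ln(28,650/3,882.86) = 2628.2 × ln(7.379) = 2628.2 × 1.9986 ≈ 5253 m/s.

Δv ≈ 5.25 km/s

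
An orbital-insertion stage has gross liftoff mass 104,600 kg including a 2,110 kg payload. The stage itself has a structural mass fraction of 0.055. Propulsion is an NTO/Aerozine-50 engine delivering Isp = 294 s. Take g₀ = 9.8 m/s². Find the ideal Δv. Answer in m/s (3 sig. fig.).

Stage wet mass = m₀ − payload = 104,600 − 2,110 = 102,490 kg.
Stage dry mass = ε × stage wet mass = 0.055 × 102,490 = 5,636.95 kg.
Burnout mass m_f = stage dry + payload = 5,636.95 + 2,110 = 7,746.95 kg.
v_e = Isp · g₀ = 294 × 9.8 = 2881.2 m/s.
Rocket equation: Δv = v_e · ln(104,600/7,746.95) = 2881.2 × ln(13.5) = 2881.2 × 2.6028 ≈ 7499 m/s.

Δv ≈ 7500 m/s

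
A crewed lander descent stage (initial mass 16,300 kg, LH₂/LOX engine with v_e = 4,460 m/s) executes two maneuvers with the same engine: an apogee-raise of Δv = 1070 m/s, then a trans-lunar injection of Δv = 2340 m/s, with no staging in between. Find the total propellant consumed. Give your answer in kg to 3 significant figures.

After the first burn: m = 16300 × exp(−1070/4460.0) = 16300 × 0.78670 = 12,823.2 kg.
After the second burn: m = 12,823.2 × exp(−2340/4460.0) = 12,823.2 × 0.59175 = 7,588.13 kg.
Total propellant = m₀ − m_final = 16300 − 7,588.13 = 8,711.87 kg.

total propellant consumed ≈ 8710 kg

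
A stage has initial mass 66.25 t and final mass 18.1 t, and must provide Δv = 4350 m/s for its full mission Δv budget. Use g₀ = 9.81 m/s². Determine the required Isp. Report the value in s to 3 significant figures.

ln(m₀/m_f) = ln(66250/18100) = ln(3.66) = 1.2975.
From the ideal rocket equation, v_e = Δv / ln(m₀/m_f) = 4350 / 1.2975 = 3352.5 m/s.
Isp = v_e / g₀ = 3352.5 / 9.81 = 341.7 s.

Isp ≈ 342 s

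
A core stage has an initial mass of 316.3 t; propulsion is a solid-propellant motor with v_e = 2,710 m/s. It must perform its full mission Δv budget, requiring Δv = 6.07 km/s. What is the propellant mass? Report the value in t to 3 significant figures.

Using Δv = v_e ln(m₀/m_f): m₀/m_f = exp(Δv / v_e) = exp(6070 / 2710.0) = exp(2.2399) = 9.3919.
m_f = 316.3 / 9.3919 = 33.678 t, so propellant = m₀ − m_f = 316.3 − 33.678 = 282.622 t.

propellant mass ≈ 283 t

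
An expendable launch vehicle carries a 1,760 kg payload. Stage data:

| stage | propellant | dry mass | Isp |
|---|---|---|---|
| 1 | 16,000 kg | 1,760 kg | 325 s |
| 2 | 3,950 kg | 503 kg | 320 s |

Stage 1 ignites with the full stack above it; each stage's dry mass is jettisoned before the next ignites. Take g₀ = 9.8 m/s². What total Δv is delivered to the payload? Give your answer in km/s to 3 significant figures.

Ignition mass of stage 1 = 16,000+1,760 + 3,950+503 + 1,760 = 23,973 kg.
Stage 1: m₀ = 23,973 kg, m_f = 23,973 − 16,000 = 7,973 kg; Δv = 325×9.8×ln(3.007) = 3185.0×1.1009 ≈ 3506 m/s.
Stage 2: m₀ = 6,213 kg, m_f = 6,213 − 3,950 = 2,263 kg; Δv = 320×9.8×ln(2.745) = 3136.0×1.0100 ≈ 3167 m/s.
Total Δv = 3506 + 3167 = 6673 m/s.

Δv ≈ 6.67 km/s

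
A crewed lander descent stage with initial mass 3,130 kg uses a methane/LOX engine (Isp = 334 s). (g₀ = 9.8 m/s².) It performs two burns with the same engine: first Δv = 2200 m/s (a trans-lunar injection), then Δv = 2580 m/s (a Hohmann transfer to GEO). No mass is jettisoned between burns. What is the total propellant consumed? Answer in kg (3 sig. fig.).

v_e = Isp · g₀ = 334 × 9.8 = 3273.2 m/s.
After the first burn: m = 3130 × exp(−2200/3273.2) = 3130 × 0.51062 = 1,598.24 kg.
After the second burn: m = 1,598.24 × exp(−2580/3273.2) = 1,598.24 × 0.45465 = 726.64 kg.
Total propellant = m₀ − m_final = 3130 − 726.64 = 2,403.36 kg.

total propellant consumed ≈ 2400 kg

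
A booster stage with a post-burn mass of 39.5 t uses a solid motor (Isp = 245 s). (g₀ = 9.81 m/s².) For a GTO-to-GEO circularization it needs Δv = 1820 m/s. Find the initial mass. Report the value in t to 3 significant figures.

initial mass ≈ 84.2 t

v_e = Isp · g₀ = 245 × 9.81 = 2403.5 m/s.
m₀/m_f = exp(Δv / v_e) = exp(1820 / 2403.5) = exp(0.7572) = 2.1324.
m₀ = m_f × 2.1324 = 39.5 × 2.1324 = 84.2298 t.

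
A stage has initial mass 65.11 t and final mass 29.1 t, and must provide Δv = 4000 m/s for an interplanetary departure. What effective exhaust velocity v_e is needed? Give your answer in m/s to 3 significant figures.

v_e ≈ 4970 m/s

ln(m₀/m_f) = ln(65110/29100) = ln(2.237) = 0.8053.
Using Δv = v_e ln(m₀/m_f): v_e = Δv / ln(m₀/m_f) = 4000 / 0.8053 = 4966.8 m/s.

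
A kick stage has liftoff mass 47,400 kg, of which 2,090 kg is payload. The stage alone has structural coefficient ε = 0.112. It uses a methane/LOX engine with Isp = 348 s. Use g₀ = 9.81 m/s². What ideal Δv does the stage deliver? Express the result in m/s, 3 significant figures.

Stage wet mass = m₀ − payload = 47,400 − 2,090 = 45,310 kg.
Stage dry mass = ε × stage wet mass = 0.112 × 45,310 = 5,074.72 kg.
Burnout mass m_f = stage dry + payload = 5,074.72 + 2,090 = 7,164.72 kg.
v_e = Isp · g₀ = 348 × 9.81 = 3413.9 m/s.
Δv = v_e · ln(47,400/7,164.72) = 3413.9 × ln(6.616) = 3413.9 × 1.8895 ≈ 6450 m/s.

Δv ≈ 6450 m/s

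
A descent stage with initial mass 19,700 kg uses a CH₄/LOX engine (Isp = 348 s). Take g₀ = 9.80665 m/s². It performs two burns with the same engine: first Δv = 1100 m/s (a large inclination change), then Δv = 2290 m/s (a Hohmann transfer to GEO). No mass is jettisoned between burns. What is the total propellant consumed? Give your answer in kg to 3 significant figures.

total propellant consumed ≈ 12400 kg

v_e = Isp · g₀ = 348 × 9.80665 = 3412.7 m/s.
After the first burn: m = 19700 × exp(−1100/3412.7) = 19700 × 0.72446 = 14,271.9 kg.
After the second burn: m = 14,271.9 × exp(−2290/3412.7) = 14,271.9 × 0.51119 = 7,295.65 kg.
Total propellant = m₀ − m_final = 19700 − 7,295.65 = 12,404.35 kg.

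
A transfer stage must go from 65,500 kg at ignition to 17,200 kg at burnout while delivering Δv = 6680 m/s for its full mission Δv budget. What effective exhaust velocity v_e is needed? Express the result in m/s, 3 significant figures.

v_e ≈ 5000 m/s

ln(m₀/m_f) = ln(65500/17200) = ln(3.808) = 1.3371.
By the Tsiolkovsky rocket equation, v_e = Δv / ln(m₀/m_f) = 6680 / 1.3371 = 4995.7 m/s.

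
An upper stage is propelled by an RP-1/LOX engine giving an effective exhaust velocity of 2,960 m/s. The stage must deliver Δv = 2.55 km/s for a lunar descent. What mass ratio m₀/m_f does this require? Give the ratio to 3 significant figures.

mass ratio ≈ 2.37

m₀/m_f = exp(Δv / v_e) = exp(2550 / 2960.0) = exp(0.8615) = 2.3667.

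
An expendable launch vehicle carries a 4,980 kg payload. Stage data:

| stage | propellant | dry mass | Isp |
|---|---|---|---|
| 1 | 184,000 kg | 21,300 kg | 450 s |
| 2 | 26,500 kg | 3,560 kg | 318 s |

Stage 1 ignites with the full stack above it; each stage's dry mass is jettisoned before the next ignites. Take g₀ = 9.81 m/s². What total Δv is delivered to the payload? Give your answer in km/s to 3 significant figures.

Δv ≈ 10.8 km/s

Ignition mass of stage 1 = 184,000+21,300 + 26,500+3,560 + 4,980 = 240,340 kg.
Stage 1: m₀ = 240,340 kg, m_f = 240,340 − 184,000 = 56,340 kg; Δv = 450×9.81×ln(4.266) = 4414.5×1.4506 ≈ 6404 m/s.
Stage 2: m₀ = 35,040 kg, m_f = 35,040 − 26,500 = 8,540 kg; Δv = 318×9.81×ln(4.103) = 3119.6×1.4117 ≈ 4404 m/s.
Total Δv = 6404 + 4404 = 10808 m/s.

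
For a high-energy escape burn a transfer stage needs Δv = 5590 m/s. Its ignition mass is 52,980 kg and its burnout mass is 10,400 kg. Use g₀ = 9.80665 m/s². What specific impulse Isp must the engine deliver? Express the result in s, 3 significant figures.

Isp ≈ 350 s

ln(m₀/m_f) = ln(52980/10400) = ln(5.094) = 1.6281.
Using Δv = v_e ln(m₀/m_f): v_e = Δv / ln(m₀/m_f) = 5590 / 1.6281 = 3433.4 m/s.
Isp = v_e / g₀ = 3433.4 / 9.80665 = 350.1 s.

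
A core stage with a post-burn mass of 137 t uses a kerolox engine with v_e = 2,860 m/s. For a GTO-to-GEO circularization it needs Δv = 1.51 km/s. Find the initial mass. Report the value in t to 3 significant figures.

m₀/m_f = exp(Δv / v_e) = exp(1510 / 2860.0) = exp(0.5280) = 1.6955.
m₀ = m_f × 1.6955 = 137 × 1.6955 = 232.284 t.

initial mass ≈ 232 t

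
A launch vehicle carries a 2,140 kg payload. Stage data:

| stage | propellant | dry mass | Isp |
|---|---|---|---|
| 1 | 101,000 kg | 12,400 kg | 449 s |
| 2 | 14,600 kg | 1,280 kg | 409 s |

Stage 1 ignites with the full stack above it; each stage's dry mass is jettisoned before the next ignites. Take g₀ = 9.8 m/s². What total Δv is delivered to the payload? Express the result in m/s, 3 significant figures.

Δv ≈ 13100 m/s

Ignition mass of stage 1 = 101,000+12,400 + 14,600+1,280 + 2,140 = 131,420 kg.
Stage 1: m₀ = 131,420 kg, m_f = 131,420 − 101,000 = 30,420 kg; Δv = 449×9.8×ln(4.32) = 4400.2×1.4633 ≈ 6439 m/s.
Stage 2: m₀ = 18,020 kg, m_f = 18,020 − 14,600 = 3,420 kg; Δv = 409×9.8×ln(5.269) = 4008.2×1.6618 ≈ 6661 m/s.
Total Δv = 6439 + 6661 = 13100 m/s.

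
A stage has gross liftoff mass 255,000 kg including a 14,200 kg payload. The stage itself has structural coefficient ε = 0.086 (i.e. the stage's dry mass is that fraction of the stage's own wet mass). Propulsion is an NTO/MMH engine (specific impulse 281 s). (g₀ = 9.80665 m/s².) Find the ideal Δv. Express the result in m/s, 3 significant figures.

Stage wet mass = m₀ − payload = 255,000 − 14,200 = 240,800 kg.
Stage dry mass = ε × stage wet mass = 0.086 × 240,800 = 20,708.8 kg.
Burnout mass m_f = stage dry + payload = 20,708.8 + 14,200 = 34,908.8 kg.
v_e = Isp · g₀ = 281 × 9.80665 = 2755.7 m/s.
Δv = v_e · ln(255,000/34,908.8) = 2755.7 × ln(7.305) = 2755.7 × 1.9885 ≈ 5480 m/s.

Δv ≈ 5480 m/s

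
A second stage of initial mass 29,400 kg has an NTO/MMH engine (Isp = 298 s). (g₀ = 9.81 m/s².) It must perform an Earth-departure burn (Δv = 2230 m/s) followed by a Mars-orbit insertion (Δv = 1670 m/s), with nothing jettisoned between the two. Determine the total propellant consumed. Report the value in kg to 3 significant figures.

v_e = Isp · g₀ = 298 × 9.81 = 2923.4 m/s.
After the first burn: m = 29400 × exp(−2230/2923.4) = 29400 × 0.46635 = 13,710.7 kg.
After the second burn: m = 13,710.7 × exp(−1670/2923.4) = 13,710.7 × 0.56482 = 7,744.08 kg.
Total propellant = m₀ − m_final = 29400 − 7,744.08 = 21,655.92 kg.

total propellant consumed ≈ 21700 kg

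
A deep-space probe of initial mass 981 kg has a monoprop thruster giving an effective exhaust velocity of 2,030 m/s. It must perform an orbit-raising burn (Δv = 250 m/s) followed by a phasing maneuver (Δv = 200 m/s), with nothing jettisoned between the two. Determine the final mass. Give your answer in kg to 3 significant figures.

final mass ≈ 786 kg

After the first burn: m = 981 × exp(−250/2030.0) = 981 × 0.88413 = 867.332 kg.
After the second burn: m = 867.332 × exp(−200/2030.0) = 867.332 × 0.90618 = 785.959 kg.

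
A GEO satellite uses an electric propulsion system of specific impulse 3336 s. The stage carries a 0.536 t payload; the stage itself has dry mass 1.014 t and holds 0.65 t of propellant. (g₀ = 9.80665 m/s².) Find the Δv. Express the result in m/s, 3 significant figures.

Δv ≈ 11500 m/s

v_e = Isp · g₀ = 3336 × 9.80665 = 32715.0 m/s.
m₀ = payload + dry + propellant = 0.536 + 1.014 + 0.65 = 2.2 t.
m_f = payload + dry = 0.536 + 1.014 = 1.55 t.
By the Tsiolkovsky rocket equation, Δv = v_e · ln(m₀/m_f) = 32715.0 × ln(1.419) = 32715.0 × 0.3502 ≈ 11456.9 m/s.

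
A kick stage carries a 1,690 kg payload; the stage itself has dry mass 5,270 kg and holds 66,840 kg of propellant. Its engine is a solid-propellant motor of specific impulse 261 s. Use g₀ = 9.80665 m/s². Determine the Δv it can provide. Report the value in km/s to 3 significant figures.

v_e = Isp · g₀ = 261 × 9.80665 = 2559.5 m/s.
m₀ = payload + dry + propellant = 1,690 + 5,270 + 66,840 = 73,800 kg.
m_f = payload + dry = 1,690 + 5,270 = 6,960 kg.
By the Tsiolkovsky rocket equation, Δv = v_e · ln(m₀/m_f) = 2559.5 × ln(10.6) = 2559.5 × 2.3612 ≈ 6043.5 m/s.

Δv ≈ 6.04 km/s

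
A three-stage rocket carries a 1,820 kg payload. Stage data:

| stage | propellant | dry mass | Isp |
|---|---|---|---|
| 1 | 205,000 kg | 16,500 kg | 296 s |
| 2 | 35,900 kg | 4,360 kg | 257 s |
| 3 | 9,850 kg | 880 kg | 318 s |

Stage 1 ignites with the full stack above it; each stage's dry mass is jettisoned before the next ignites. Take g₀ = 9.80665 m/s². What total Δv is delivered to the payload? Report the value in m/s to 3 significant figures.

Δv ≈ 11700 m/s

Ignition mass of stage 1 = 205,000+16,500 + 35,900+4,360 + 9,850+880 + 1,820 = 274,310 kg.
Stage 1: m₀ = 274,310 kg, m_f = 274,310 − 205,000 = 69,310 kg; Δv = 296×9.80665×ln(3.958) = 2902.8×1.3757 ≈ 3993 m/s.
Stage 2: m₀ = 52,810 kg, m_f = 52,810 − 35,900 = 16,910 kg; Δv = 257×9.80665×ln(3.123) = 2520.3×1.1388 ≈ 2870 m/s.
Stage 3: m₀ = 12,550 kg, m_f = 12,550 − 9,850 = 2,700 kg; Δv = 318×9.80665×ln(4.648) = 3118.5×1.5365 ≈ 4792 m/s.
Total Δv = 3993 + 2870 + 4792 = 11655 m/s.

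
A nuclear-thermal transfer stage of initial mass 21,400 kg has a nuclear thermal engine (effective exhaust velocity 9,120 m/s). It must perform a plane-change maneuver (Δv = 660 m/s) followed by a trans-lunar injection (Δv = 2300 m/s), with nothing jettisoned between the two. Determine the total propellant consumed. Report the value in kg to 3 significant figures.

After the first burn: m = 21400 × exp(−660/9120.0) = 21400 × 0.93019 = 19,906.1 kg.
After the second burn: m = 19,906.1 × exp(−2300/9120.0) = 19,906.1 × 0.77709 = 15,468.8 kg.
Total propellant = m₀ − m_final = 21400 − 15,468.8 = 5,931.2 kg.

total propellant consumed ≈ 5930 kg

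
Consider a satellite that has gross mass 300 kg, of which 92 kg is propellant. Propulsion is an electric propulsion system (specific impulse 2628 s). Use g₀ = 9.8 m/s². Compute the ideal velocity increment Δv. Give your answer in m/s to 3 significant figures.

v_e = Isp · g₀ = 2628 × 9.8 = 25754.4 m/s.
m_f = m₀ − m_prop = 300 − 92 = 208 kg.
Rocket equation: Δv = v_e · ln(m₀/m_f) = 25754.4 × ln(1.442) = 25754.4 × 0.3662 ≈ 9432.4 m/s.

Δv ≈ 9430 m/s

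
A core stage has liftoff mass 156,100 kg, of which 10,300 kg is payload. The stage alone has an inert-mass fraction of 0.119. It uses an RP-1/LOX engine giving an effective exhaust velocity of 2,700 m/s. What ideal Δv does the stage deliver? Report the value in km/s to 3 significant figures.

Stage wet mass = m₀ − payload = 156,100 − 10,300 = 145,800 kg.
Stage dry mass = ε × stage wet mass = 0.119 × 145,800 = 17,350.2 kg.
Burnout mass m_f = stage dry + payload = 17,350.2 + 10,300 = 27,650.2 kg.
Δv = v_e · ln(156,100/27,650.2) = 2700.0 × ln(5.646) = 2700.0 × 1.7309 ≈ 4673 m/s.

Δv ≈ 4.67 km/s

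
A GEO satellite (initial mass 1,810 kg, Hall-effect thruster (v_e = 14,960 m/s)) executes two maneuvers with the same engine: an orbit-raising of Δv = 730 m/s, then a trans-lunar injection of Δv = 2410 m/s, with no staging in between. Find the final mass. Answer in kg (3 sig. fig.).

final mass ≈ 1470 kg

After the first burn: m = 1810 × exp(−730/14960.0) = 1810 × 0.95237 = 1,723.79 kg.
After the second burn: m = 1,723.79 × exp(−2410/14960.0) = 1,723.79 × 0.85121 = 1,467.31 kg.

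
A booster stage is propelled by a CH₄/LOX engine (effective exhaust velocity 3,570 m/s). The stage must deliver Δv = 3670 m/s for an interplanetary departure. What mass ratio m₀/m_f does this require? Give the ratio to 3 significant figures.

mass ratio ≈ 2.80

From the ideal rocket equation, m₀/m_f = exp(Δv / v_e) = exp(3670 / 3570.0) = exp(1.0280) = 2.7955.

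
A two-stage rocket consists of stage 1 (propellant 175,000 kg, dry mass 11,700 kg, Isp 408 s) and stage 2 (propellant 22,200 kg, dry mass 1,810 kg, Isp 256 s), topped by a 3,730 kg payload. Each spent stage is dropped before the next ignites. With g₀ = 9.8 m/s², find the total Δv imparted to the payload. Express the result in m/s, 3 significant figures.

Ignition mass of stage 1 = 175,000+11,700 + 22,200+1,810 + 3,730 = 214,440 kg.
Stage 1: m₀ = 214,440 kg, m_f = 214,440 − 175,000 = 39,440 kg; Δv = 408×9.8×ln(5.437) = 3998.4×1.6932 ≈ 6770 m/s.
Stage 2: m₀ = 27,740 kg, m_f = 27,740 − 22,200 = 5,540 kg; Δv = 256×9.8×ln(5.007) = 2508.8×1.6109 ≈ 4041 m/s.
Total Δv = 6770 + 4041 = 10811 m/s.

Δv ≈ 10800 m/s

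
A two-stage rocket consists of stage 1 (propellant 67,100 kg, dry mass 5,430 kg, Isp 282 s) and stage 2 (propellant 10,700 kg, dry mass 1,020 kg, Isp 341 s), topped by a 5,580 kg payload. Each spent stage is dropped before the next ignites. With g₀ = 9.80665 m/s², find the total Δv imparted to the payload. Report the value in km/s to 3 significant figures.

Δv ≈ 7.02 km/s

Ignition mass of stage 1 = 67,100+5,430 + 10,700+1,020 + 5,580 = 89,830 kg.
Stage 1: m₀ = 89,830 kg, m_f = 89,830 − 67,100 = 22,730 kg; Δv = 282×9.80665×ln(3.952) = 2765.5×1.3742 ≈ 3800 m/s.
Stage 2: m₀ = 17,300 kg, m_f = 17,300 − 10,700 = 6,600 kg; Δv = 341×9.80665×ln(2.621) = 3344.1×0.9636 ≈ 3222 m/s.
Total Δv = 3800 + 3222 = 7022 m/s.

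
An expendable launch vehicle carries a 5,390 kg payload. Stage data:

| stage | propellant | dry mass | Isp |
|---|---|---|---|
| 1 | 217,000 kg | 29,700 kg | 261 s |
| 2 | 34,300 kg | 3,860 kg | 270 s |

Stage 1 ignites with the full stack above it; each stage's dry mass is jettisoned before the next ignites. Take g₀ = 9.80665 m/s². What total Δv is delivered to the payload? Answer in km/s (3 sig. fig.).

Δv ≈ 7.63 km/s

Ignition mass of stage 1 = 217,000+29,700 + 34,300+3,860 + 5,390 = 290,250 kg.
Stage 1: m₀ = 290,250 kg, m_f = 290,250 − 217,000 = 73,250 kg; Δv = 261×9.80665×ln(3.962) = 2559.5×1.3769 ≈ 3524 m/s.
Stage 2: m₀ = 43,550 kg, m_f = 43,550 − 34,300 = 9,250 kg; Δv = 270×9.80665×ln(4.708) = 2647.8×1.5493 ≈ 4102 m/s.
Total Δv = 3524 + 4102 = 7626 m/s.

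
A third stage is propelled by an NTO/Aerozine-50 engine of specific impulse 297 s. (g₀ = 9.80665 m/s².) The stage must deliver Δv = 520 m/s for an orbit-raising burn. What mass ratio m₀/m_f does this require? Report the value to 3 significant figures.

mass ratio ≈ 1.20

v_e = Isp · g₀ = 297 × 9.80665 = 2912.6 m/s.
Using Δv = v_e ln(m₀/m_f): m₀/m_f = exp(Δv / v_e) = exp(520 / 2912.6) = exp(0.1785) = 1.1955.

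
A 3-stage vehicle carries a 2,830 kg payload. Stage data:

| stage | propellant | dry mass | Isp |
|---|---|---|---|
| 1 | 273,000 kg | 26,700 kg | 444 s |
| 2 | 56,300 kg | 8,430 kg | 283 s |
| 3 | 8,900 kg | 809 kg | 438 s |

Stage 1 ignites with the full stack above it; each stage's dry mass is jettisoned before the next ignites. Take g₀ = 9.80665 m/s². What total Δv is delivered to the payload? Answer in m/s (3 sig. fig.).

Ignition mass of stage 1 = 273,000+26,700 + 56,300+8,430 + 8,900+809 + 2,830 = 376,969 kg.
Stage 1: m₀ = 376,969 kg, m_f = 376,969 − 273,000 = 103,969 kg; Δv = 444×9.80665×ln(3.626) = 4354.2×1.2881 ≈ 5608 m/s.
Stage 2: m₀ = 77,269 kg, m_f = 77,269 − 56,300 = 20,969 kg; Δv = 283×9.80665×ln(3.685) = 2775.3×1.3042 ≈ 3620 m/s.
Stage 3: m₀ = 12,539 kg, m_f = 12,539 − 8,900 = 3,639 kg; Δv = 438×9.80665×ln(3.446) = 4295.3×1.2371 ≈ 5314 m/s.
Total Δv = 5608 + 3620 + 5314 = 14542 m/s.

Δv ≈ 14500 m/s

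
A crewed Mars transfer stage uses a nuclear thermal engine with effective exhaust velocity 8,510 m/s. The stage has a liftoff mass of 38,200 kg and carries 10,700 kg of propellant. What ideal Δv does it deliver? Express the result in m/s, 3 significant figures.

Δv ≈ 2800 m/s

m_f = m₀ − m_prop = 38,200 − 10,700 = 27,500 kg.
Using Δv = v_e ln(m₀/m_f): Δv = v_e · ln(m₀/m_f) = 8510.0 × ln(1.389) = 8510.0 × 0.3286 ≈ 2796.8 m/s.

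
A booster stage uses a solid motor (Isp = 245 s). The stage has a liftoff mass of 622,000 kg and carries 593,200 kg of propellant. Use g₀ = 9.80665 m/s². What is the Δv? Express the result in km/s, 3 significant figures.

Δv ≈ 7.38 km/s

v_e = Isp · g₀ = 245 × 9.80665 = 2402.6 m/s.
m_f = m₀ − m_prop = 622,000 − 593,200 = 28,800 kg.
Using Δv = v_e ln(m₀/m_f): Δv = v_e · ln(m₀/m_f) = 2402.6 × ln(21.6) = 2402.6 × 3.0726 ≈ 7382.2 m/s.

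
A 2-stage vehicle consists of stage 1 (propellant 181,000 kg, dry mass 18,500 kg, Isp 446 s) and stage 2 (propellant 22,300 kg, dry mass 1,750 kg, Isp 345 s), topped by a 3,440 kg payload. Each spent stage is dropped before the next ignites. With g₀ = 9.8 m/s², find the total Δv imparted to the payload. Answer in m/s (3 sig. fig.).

Ignition mass of stage 1 = 181,000+18,500 + 22,300+1,750 + 3,440 = 226,990 kg.
Stage 1: m₀ = 226,990 kg, m_f = 226,990 − 181,000 = 45,990 kg; Δv = 446×9.8×ln(4.936) = 4370.8×1.5965 ≈ 6978 m/s.
Stage 2: m₀ = 27,490 kg, m_f = 27,490 − 22,300 = 5,190 kg; Δv = 345×9.8×ln(5.297) = 3381.0×1.6671 ≈ 5636 m/s.
Total Δv = 6978 + 5636 = 12614 m/s.

Δv ≈ 12600 m/s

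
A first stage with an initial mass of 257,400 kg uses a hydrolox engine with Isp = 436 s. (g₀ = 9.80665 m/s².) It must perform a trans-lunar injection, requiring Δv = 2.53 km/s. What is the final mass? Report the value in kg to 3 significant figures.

final mass ≈ 142000 kg

v_e = Isp · g₀ = 436 × 9.80665 = 4275.7 m/s.
From the ideal rocket equation, m₀/m_f = exp(Δv / v_e) = exp(2530 / 4275.7) = exp(0.5917) = 1.8071.
m_f = m₀ / 1.8071 = 257,400 / 1.8071 = 142,438 kg.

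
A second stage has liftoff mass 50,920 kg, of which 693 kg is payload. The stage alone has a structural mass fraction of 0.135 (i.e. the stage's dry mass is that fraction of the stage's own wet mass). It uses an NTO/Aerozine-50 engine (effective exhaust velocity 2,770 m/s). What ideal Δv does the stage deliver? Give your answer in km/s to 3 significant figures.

Stage wet mass = m₀ − payload = 50,920 − 693 = 50,227 kg.
Stage dry mass = ε × stage wet mass = 0.135 × 50,227 = 6,780.65 kg.
Burnout mass m_f = stage dry + payload = 6,780.65 + 693 = 7,473.65 kg.
Rocket equation: Δv = v_e · ln(50,920/7,473.65) = 2770.0 × ln(6.813) = 2770.0 × 1.9189 ≈ 5315 m/s.

Δv ≈ 5.32 km/s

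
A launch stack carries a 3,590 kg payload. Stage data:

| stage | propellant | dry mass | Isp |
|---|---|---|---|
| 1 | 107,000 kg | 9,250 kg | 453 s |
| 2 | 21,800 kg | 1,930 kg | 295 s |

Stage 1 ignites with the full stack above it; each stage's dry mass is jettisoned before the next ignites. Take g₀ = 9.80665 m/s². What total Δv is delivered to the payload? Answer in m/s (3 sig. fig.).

Ignition mass of stage 1 = 107,000+9,250 + 21,800+1,930 + 3,590 = 143,570 kg.
Stage 1: m₀ = 143,570 kg, m_f = 143,570 − 107,000 = 36,570 kg; Δv = 453×9.80665×ln(3.926) = 4442.4×1.3676 ≈ 6075 m/s.
Stage 2: m₀ = 27,320 kg, m_f = 27,320 − 21,800 = 5,520 kg; Δv = 295×9.80665×ln(4.949) = 2893.0×1.5992 ≈ 4627 m/s.
Total Δv = 6075 + 4627 = 10702 m/s.

Δv ≈ 10700 m/s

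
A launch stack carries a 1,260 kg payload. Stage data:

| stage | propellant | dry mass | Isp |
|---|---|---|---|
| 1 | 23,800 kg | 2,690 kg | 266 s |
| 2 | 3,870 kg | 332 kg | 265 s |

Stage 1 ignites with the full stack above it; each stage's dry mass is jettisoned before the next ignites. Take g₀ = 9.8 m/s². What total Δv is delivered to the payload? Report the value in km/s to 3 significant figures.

Δv ≈ 6.76 km/s

Ignition mass of stage 1 = 23,800+2,690 + 3,870+332 + 1,260 = 31,952 kg.
Stage 1: m₀ = 31,952 kg, m_f = 31,952 − 23,800 = 8,152 kg; Δv = 266×9.8×ln(3.92) = 2606.8×1.3660 ≈ 3561 m/s.
Stage 2: m₀ = 5,462 kg, m_f = 5,462 − 3,870 = 1,592 kg; Δv = 265×9.8×ln(3.431) = 2597.0×1.2328 ≈ 3202 m/s.
Total Δv = 3561 + 3202 = 6763 m/s.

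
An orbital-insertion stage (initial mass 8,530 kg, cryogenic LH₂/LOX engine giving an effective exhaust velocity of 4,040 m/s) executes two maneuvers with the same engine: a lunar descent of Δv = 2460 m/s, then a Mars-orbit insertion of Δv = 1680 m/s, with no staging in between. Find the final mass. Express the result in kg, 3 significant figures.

final mass ≈ 3060 kg

After the first burn: m = 8530 × exp(−2460/4040.0) = 8530 × 0.54394 = 4,639.81 kg.
After the second burn: m = 4,639.81 × exp(−1680/4040.0) = 4,639.81 × 0.65978 = 3,061.25 kg.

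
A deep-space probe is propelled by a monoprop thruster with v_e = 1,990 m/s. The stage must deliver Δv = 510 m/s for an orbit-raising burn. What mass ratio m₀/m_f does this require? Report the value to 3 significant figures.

By the Tsiolkovsky rocket equation, m₀/m_f = exp(Δv / v_e) = exp(510 / 1990.0) = exp(0.2563) = 1.2921.

mass ratio ≈ 1.29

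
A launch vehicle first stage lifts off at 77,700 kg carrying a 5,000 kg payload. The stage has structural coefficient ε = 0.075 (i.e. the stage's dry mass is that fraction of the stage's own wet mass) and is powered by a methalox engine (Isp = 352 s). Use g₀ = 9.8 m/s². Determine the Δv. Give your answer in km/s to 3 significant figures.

Δv ≈ 6.92 km/s

Stage wet mass = m₀ − payload = 77,700 − 5,000 = 72,700 kg.
Stage dry mass = ε × stage wet mass = 0.075 × 72,700 = 5,452.5 kg.
Burnout mass m_f = stage dry + payload = 5,452.5 + 5,000 = 10,452.5 kg.
v_e = Isp · g₀ = 352 × 9.8 = 3449.6 m/s.
By the Tsiolkovsky rocket equation, Δv = v_e · ln(77,700/10,452.5) = 3449.6 × ln(7.434) = 3449.6 × 2.0060 ≈ 6920 m/s.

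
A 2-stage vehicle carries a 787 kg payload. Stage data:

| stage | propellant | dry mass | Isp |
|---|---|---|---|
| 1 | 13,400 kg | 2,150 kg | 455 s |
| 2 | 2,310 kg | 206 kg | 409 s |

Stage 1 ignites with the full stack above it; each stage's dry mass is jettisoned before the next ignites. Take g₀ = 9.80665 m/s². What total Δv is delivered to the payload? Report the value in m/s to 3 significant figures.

Δv ≈ 10400 m/s

Ignition mass of stage 1 = 13,400+2,150 + 2,310+206 + 787 = 18,853 kg.
Stage 1: m₀ = 18,853 kg, m_f = 18,853 − 13,400 = 5,453 kg; Δv = 455×9.80665×ln(3.457) = 4462.0×1.2405 ≈ 5535 m/s.
Stage 2: m₀ = 3,303 kg, m_f = 3,303 − 2,310 = 993 kg; Δv = 409×9.80665×ln(3.326) = 4010.9×1.2019 ≈ 4821 m/s.
Total Δv = 5535 + 4821 = 10356 m/s.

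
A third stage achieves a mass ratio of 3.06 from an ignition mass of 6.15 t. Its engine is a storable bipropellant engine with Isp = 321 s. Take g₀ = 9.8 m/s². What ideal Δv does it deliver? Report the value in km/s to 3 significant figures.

Δv ≈ 3.52 km/s

v_e = Isp · g₀ = 321 × 9.8 = 3145.8 m/s.
Δv = v_e · ln(3.06) = 3145.8 × 1.1184 ≈ 3518.3 m/s.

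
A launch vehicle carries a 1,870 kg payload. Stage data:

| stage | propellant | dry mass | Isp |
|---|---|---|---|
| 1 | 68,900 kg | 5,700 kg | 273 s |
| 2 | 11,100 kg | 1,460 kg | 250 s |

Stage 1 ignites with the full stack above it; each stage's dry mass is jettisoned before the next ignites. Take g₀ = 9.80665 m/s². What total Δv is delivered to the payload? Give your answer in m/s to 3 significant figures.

Δv ≈ 7580 m/s

Ignition mass of stage 1 = 68,900+5,700 + 11,100+1,460 + 1,870 = 89,030 kg.
Stage 1: m₀ = 89,030 kg, m_f = 89,030 − 68,900 = 20,130 kg; Δv = 273×9.80665×ln(4.423) = 2677.2×1.4868 ≈ 3980 m/s.
Stage 2: m₀ = 14,430 kg, m_f = 14,430 − 11,100 = 3,330 kg; Δv = 250×9.80665×ln(4.333) = 2451.7×1.4663 ≈ 3595 m/s.
Total Δv = 3980 + 3595 = 7575 m/s.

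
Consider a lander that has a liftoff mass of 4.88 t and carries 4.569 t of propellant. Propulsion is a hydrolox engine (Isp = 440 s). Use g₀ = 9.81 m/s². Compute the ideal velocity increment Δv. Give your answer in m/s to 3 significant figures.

v_e = Isp · g₀ = 440 × 9.81 = 4316.4 m/s.
m_f = m₀ − m_prop = 4.88 − 4.569 = 0.311 t.
Rocket equation: Δv = v_e · ln(m₀/m_f) = 4316.4 × ln(15.69) = 4316.4 × 2.7531 ≈ 11883.5 m/s.

Δv ≈ 11900 m/s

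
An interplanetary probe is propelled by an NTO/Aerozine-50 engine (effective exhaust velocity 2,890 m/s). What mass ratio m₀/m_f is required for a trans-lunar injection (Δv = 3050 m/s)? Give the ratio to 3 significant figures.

Rocket equation: m₀/m_f = exp(Δv / v_e) = exp(3050 / 2890.0) = exp(1.0554) = 2.8730.

mass ratio ≈ 2.87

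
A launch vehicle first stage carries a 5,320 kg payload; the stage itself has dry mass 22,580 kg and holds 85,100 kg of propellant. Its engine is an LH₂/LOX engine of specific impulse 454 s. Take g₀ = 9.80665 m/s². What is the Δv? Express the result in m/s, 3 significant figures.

v_e = Isp · g₀ = 454 × 9.80665 = 4452.2 m/s.
m₀ = payload + dry + propellant = 5,320 + 22,580 + 85,100 = 113,000 kg.
m_f = payload + dry = 5,320 + 22,580 = 27,900 kg.
Using Δv = v_e ln(m₀/m_f): Δv = v_e · ln(m₀/m_f) = 4452.2 × ln(4.05) = 4452.2 × 1.3988 ≈ 6227.6 m/s.

Δv ≈ 6230 m/s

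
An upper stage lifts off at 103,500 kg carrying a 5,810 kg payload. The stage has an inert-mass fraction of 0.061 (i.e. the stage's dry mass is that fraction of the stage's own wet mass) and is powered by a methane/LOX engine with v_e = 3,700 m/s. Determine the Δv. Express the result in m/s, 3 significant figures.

Δv ≈ 8040 m/s

Stage wet mass = m₀ − payload = 103,500 − 5,810 = 97,690 kg.
Stage dry mass = ε × stage wet mass = 0.061 × 97,690 = 5,959.09 kg.
Burnout mass m_f = stage dry + payload = 5,959.09 + 5,810 = 11,769.09 kg.
Δv = v_e · ln(103,500/11,769.09) = 3700.0 × ln(8.794) = 3700.0 × 2.1741 ≈ 8044 m/s.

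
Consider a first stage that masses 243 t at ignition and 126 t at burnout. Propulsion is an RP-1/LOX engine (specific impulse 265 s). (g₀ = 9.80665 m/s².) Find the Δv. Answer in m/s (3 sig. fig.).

v_e = Isp · g₀ = 265 × 9.80665 = 2598.8 m/s.
Rocket equation: Δv = v_e · ln(m₀/m_f) = 2598.8 × ln(1.929) = 2598.8 × 0.6568 ≈ 1706.8 m/s.

Δv ≈ 1710 m/s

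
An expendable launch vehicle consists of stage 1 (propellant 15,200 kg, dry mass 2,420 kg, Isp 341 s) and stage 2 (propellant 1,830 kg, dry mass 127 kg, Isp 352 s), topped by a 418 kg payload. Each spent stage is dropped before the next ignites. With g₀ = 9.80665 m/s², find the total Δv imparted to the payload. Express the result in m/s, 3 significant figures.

Δv ≈ 9860 m/s

Ignition mass of stage 1 = 15,200+2,420 + 1,830+127 + 418 = 19,995 kg.
Stage 1: m₀ = 19,995 kg, m_f = 19,995 − 15,200 = 4,795 kg; Δv = 341×9.80665×ln(4.17) = 3344.1×1.4279 ≈ 4775 m/s.
Stage 2: m₀ = 2,375 kg, m_f = 2,375 − 1,830 = 545 kg; Δv = 352×9.80665×ln(4.358) = 3451.9×1.4720 ≈ 5081 m/s.
Total Δv = 4775 + 5081 = 9856 m/s.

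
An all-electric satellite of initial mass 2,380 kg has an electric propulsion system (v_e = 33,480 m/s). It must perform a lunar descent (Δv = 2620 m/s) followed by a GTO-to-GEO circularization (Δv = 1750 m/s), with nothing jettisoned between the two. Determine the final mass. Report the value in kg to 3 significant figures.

final mass ≈ 2090 kg

After the first burn: m = 2380 × exp(−2620/33480.0) = 2380 × 0.92473 = 2,200.86 kg.
After the second burn: m = 2,200.86 × exp(−1750/33480.0) = 2,200.86 × 0.94907 = 2,088.77 kg.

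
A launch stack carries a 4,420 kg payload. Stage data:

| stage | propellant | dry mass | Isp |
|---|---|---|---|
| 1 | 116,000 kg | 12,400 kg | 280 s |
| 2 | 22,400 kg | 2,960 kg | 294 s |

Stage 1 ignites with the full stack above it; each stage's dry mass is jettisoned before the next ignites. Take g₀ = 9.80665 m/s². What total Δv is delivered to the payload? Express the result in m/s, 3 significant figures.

Δv ≈ 7650 m/s

Ignition mass of stage 1 = 116,000+12,400 + 22,400+2,960 + 4,420 = 158,180 kg.
Stage 1: m₀ = 158,180 kg, m_f = 158,180 − 116,000 = 42,180 kg; Δv = 280×9.80665×ln(3.75) = 2745.9×1.3218 ≈ 3629 m/s.
Stage 2: m₀ = 29,780 kg, m_f = 29,780 − 22,400 = 7,380 kg; Δv = 294×9.80665×ln(4.035) = 2883.2×1.3951 ≈ 4022 m/s.
Total Δv = 3629 + 4022 = 7651 m/s.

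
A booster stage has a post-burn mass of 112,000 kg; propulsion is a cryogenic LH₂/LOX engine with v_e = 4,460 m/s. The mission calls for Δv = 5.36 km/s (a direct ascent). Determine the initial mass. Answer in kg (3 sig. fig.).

m₀/m_f = exp(Δv / v_e) = exp(5360 / 4460.0) = exp(1.2018) = 3.3261.
m₀ = m_f × 3.3261 = 112,000 × 3.3261 = 372,523 kg.

initial mass ≈ 373000 kg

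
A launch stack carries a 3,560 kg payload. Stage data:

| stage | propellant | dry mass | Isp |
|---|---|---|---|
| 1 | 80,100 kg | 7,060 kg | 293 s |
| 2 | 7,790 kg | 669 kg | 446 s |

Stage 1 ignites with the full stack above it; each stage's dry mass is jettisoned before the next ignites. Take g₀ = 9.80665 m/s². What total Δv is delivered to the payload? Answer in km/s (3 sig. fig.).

Ignition mass of stage 1 = 80,100+7,060 + 7,790+669 + 3,560 = 99,179 kg.
Stage 1: m₀ = 99,179 kg, m_f = 99,179 − 80,100 = 19,079 kg; Δv = 293×9.80665×ln(5.198) = 2873.3×1.6483 ≈ 4736 m/s.
Stage 2: m₀ = 12,019 kg, m_f = 12,019 − 7,790 = 4,229 kg; Δv = 446×9.80665×ln(2.842) = 4373.8×1.0445 ≈ 4568 m/s.
Total Δv = 4736 + 4568 = 9304 m/s.

Δv ≈ 9.30 km/s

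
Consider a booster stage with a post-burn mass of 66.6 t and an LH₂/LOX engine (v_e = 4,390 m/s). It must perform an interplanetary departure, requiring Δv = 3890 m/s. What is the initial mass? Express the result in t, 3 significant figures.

m₀/m_f = exp(Δv / v_e) = exp(3890 / 4390.0) = exp(0.8861) = 2.4257.
m₀ = m_f × 2.4257 = 66.6 × 2.4257 = 161.552 t.

initial mass ≈ 162 t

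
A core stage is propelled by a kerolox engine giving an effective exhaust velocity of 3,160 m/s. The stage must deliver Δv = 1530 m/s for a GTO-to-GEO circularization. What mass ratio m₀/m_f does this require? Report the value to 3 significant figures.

mass ratio ≈ 1.62

m₀/m_f = exp(Δv / v_e) = exp(1530 / 3160.0) = exp(0.4842) = 1.6228.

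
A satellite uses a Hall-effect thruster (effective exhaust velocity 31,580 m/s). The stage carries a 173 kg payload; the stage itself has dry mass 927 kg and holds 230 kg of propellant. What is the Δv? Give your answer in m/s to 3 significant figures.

Δv ≈ 6000 m/s

m₀ = payload + dry + propellant = 173 + 927 + 230 = 1,330 kg.
m_f = payload + dry = 173 + 927 = 1,100 kg.
Δv = v_e · ln(m₀/m_f) = 31580.0 × ln(1.209) = 31580.0 × 0.1899 ≈ 5996.1 m/s.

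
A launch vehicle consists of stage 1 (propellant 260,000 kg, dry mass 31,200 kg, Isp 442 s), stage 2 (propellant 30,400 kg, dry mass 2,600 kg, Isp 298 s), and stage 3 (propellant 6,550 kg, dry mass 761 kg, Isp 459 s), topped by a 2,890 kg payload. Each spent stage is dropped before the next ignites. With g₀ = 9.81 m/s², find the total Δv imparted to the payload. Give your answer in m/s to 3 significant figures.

Δv ≈ 14700 m/s

Ignition mass of stage 1 = 260,000+31,200 + 30,400+2,600 + 6,550+761 + 2,890 = 334,401 kg.
Stage 1: m₀ = 334,401 kg, m_f = 334,401 − 260,000 = 74,401 kg; Δv = 442×9.81×ln(4.495) = 4336.0×1.5029 ≈ 6516 m/s.
Stage 2: m₀ = 43,201 kg, m_f = 43,201 − 30,400 = 12,801 kg; Δv = 298×9.81×ln(3.375) = 2923.4×1.2163 ≈ 3556 m/s.
Stage 3: m₀ = 10,201 kg, m_f = 10,201 − 6,550 = 3,651 kg; Δv = 459×9.81×ln(2.794) = 4502.8×1.0275 ≈ 4627 m/s.
Total Δv = 6516 + 3556 + 4627 = 14699 m/s.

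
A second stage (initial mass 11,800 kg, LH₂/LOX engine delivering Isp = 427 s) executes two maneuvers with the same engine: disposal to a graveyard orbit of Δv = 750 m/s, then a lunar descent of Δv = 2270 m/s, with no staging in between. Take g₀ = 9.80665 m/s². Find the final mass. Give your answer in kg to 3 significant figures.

final mass ≈ 5740 kg

v_e = Isp · g₀ = 427 × 9.80665 = 4187.4 m/s.
After the first burn: m = 11800 × exp(−750/4187.4) = 11800 × 0.83602 = 9,865.04 kg.
After the second burn: m = 9,865.04 × exp(−2270/4187.4) = 9,865.04 × 0.58153 = 5,736.82 kg.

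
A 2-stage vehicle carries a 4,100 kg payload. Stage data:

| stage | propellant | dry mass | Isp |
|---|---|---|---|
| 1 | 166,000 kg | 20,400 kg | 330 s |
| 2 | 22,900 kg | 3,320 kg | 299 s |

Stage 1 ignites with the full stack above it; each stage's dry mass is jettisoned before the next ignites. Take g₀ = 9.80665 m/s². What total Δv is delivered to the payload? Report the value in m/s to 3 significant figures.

Δv ≈ 8830 m/s

Ignition mass of stage 1 = 166,000+20,400 + 22,900+3,320 + 4,100 = 216,720 kg.
Stage 1: m₀ = 216,720 kg, m_f = 216,720 − 166,000 = 50,720 kg; Δv = 330×9.80665×ln(4.273) = 3236.2×1.4523 ≈ 4700 m/s.
Stage 2: m₀ = 30,320 kg, m_f = 30,320 − 22,900 = 7,420 kg; Δv = 299×9.80665×ln(4.086) = 2932.2×1.4076 ≈ 4127 m/s.
Total Δv = 4700 + 4127 = 8827 m/s.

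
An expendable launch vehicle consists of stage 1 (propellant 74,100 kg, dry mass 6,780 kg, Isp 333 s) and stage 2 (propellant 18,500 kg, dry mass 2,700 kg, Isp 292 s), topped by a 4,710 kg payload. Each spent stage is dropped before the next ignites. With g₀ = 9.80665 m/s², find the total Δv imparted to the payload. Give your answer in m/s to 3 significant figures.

Ignition mass of stage 1 = 74,100+6,780 + 18,500+2,700 + 4,710 = 106,790 kg.
Stage 1: m₀ = 106,790 kg, m_f = 106,790 − 74,100 = 32,690 kg; Δv = 333×9.80665×ln(3.267) = 3265.6×1.1838 ≈ 3866 m/s.
Stage 2: m₀ = 25,910 kg, m_f = 25,910 − 18,500 = 7,410 kg; Δv = 292×9.80665×ln(3.497) = 2863.5×1.2518 ≈ 3585 m/s.
Total Δv = 3866 + 3585 = 7451 m/s.

Δv ≈ 7450 m/s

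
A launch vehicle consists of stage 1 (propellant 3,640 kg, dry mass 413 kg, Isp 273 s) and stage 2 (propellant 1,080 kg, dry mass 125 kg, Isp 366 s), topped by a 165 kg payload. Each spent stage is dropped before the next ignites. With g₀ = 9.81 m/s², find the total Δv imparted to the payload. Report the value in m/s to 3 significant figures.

Ignition mass of stage 1 = 3,640+413 + 1,080+125 + 165 = 5,423 kg.
Stage 1: m₀ = 5,423 kg, m_f = 5,423 − 3,640 = 1,783 kg; Δv = 273×9.81×ln(3.042) = 2678.1×1.1124 ≈ 2979 m/s.
Stage 2: m₀ = 1,370 kg, m_f = 1,370 − 1,080 = 290 kg; Δv = 366×9.81×ln(4.724) = 3590.5×1.5527 ≈ 5575 m/s.
Total Δv = 2979 + 5575 = 8554 m/s.

Δv ≈ 8550 m/s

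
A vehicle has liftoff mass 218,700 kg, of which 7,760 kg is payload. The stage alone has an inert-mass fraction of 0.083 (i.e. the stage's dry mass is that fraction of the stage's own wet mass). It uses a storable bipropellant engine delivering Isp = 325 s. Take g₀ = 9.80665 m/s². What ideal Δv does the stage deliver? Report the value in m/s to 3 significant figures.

Stage wet mass = m₀ − payload = 218,700 − 7,760 = 210,940 kg.
Stage dry mass = ε × stage wet mass = 0.083 × 210,940 = 17,508 kg.
Burnout mass m_f = stage dry + payload = 17,508 + 7,760 = 25,268 kg.
v_e = Isp · g₀ = 325 × 9.80665 = 3187.2 m/s.
Rocket equation: Δv = v_e · ln(218,700/25,268) = 3187.2 × ln(8.655) = 3187.2 × 2.1582 ≈ 6878 m/s.

Δv ≈ 6880 m/s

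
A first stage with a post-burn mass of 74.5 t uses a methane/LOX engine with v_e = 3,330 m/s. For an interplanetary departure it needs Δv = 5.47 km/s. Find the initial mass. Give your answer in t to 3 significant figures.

Rocket equation: m₀/m_f = exp(Δv / v_e) = exp(5470 / 3330.0) = exp(1.6426) = 5.1688.
m₀ = m_f × 5.1688 = 74.5 × 5.1688 = 385.076 t.

initial mass ≈ 385 t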